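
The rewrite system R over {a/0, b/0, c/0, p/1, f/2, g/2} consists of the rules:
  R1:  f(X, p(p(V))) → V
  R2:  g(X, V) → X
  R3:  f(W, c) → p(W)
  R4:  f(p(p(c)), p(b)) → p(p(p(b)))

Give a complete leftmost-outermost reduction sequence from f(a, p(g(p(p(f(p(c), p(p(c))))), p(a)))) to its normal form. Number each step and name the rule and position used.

1. f(a, p(g(p(p(f(p(c), p(p(c))))), p(a))))  →  f(a, p(p(p(f(p(c), p(p(c)))))))   [R2 at 2.1]
2. f(a, p(p(p(f(p(c), p(p(c)))))))  →  p(f(p(c), p(p(c))))   [R1 at ε]
3. p(f(p(c), p(p(c))))  →  p(c)   [R1 at 1]

p(c)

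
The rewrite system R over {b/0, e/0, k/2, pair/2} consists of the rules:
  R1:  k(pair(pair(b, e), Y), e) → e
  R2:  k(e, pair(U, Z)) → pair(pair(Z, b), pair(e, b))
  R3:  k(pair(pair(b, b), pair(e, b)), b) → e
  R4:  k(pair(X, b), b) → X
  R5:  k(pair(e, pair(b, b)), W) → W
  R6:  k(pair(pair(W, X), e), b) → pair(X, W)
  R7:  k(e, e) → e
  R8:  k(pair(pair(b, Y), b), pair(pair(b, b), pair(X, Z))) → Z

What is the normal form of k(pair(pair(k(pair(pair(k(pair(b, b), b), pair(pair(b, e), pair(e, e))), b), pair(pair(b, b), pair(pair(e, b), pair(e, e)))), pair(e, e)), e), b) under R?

pair(pair(e, e), pair(e, e))

1. k(pair(pair(k(pair(pair(k(pair(b, b), b), pair(pair(b, e), pair(e, e))), b), pair(pair(b, b), pair(pair(e, b), pair(e, e)))), pair(e, e)), e), b)  →  pair(pair(e, e), k(pair(pair(k(pair(b, b), b), pair(pair(b, e), pair(e, e))), b), pair(pair(b, b), pair(pair(e, b), pair(e, e)))))   [R6 at ε]
2. pair(pair(e, e), k(pair(pair(k(pair(b, b), b), pair(pair(b, e), pair(e, e))), b), pair(pair(b, b), pair(pair(e, b), pair(e, e)))))  →  pair(pair(e, e), k(pair(pair(b, pair(pair(b, e), pair(e, e))), b), pair(pair(b, b), pair(pair(e, b), pair(e, e)))))   [R4 at 2.1.1.1]
3. pair(pair(e, e), k(pair(pair(b, pair(pair(b, e), pair(e, e))), b), pair(pair(b, b), pair(pair(e, b), pair(e, e)))))  →  pair(pair(e, e), pair(e, e))   [R8 at 2]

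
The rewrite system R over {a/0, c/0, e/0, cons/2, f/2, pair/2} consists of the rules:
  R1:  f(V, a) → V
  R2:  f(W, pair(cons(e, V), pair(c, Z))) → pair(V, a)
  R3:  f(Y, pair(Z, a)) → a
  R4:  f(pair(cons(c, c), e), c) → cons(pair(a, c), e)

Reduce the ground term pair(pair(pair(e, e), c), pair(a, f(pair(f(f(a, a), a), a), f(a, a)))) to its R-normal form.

pair(pair(pair(e, e), c), pair(a, pair(a, a)))

1. pair(pair(pair(e, e), c), pair(a, f(pair(f(f(a, a), a), a), f(a, a))))  →  pair(pair(pair(e, e), c), pair(a, f(pair(f(a, a), a), f(a, a))))   [R1 at 2.2.1.1]
2. pair(pair(pair(e, e), c), pair(a, f(pair(f(a, a), a), f(a, a))))  →  pair(pair(pair(e, e), c), pair(a, f(pair(a, a), f(a, a))))   [R1 at 2.2.1.1]
3. pair(pair(pair(e, e), c), pair(a, f(pair(a, a), f(a, a))))  →  pair(pair(pair(e, e), c), pair(a, f(pair(a, a), a)))   [R1 at 2.2.2]
4. pair(pair(pair(e, e), c), pair(a, f(pair(a, a), a)))  →  pair(pair(pair(e, e), c), pair(a, pair(a, a)))   [R1 at 2.2]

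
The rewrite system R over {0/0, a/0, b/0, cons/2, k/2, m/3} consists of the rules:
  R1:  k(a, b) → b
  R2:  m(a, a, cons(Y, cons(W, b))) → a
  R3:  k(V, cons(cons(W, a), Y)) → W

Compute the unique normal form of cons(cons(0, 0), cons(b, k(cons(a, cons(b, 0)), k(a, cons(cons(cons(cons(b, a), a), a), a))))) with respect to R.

cons(cons(0, 0), cons(b, b))

1. cons(cons(0, 0), cons(b, k(cons(a, cons(b, 0)), k(a, cons(cons(cons(cons(b, a), a), a), a)))))  →  cons(cons(0, 0), cons(b, k(cons(a, cons(b, 0)), cons(cons(b, a), a))))   [R3 at 2.2.2]
2. cons(cons(0, 0), cons(b, k(cons(a, cons(b, 0)), cons(cons(b, a), a))))  →  cons(cons(0, 0), cons(b, b))   [R3 at 2.2]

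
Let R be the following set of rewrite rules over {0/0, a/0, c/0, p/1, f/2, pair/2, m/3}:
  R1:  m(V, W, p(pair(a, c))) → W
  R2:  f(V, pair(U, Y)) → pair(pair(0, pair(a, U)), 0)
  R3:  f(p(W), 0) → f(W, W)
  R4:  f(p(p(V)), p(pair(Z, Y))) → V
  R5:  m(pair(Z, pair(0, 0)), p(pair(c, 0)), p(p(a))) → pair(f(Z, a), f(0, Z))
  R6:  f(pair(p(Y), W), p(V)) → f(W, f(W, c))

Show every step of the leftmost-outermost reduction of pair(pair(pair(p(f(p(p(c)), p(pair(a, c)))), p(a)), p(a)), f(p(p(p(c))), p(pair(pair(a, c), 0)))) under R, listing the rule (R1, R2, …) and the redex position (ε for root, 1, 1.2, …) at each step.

pair(pair(pair(p(c), p(a)), p(a)), p(c))

1. pair(pair(pair(p(f(p(p(c)), p(pair(a, c)))), p(a)), p(a)), f(p(p(p(c))), p(pair(pair(a, c), 0))))  →  pair(pair(pair(p(c), p(a)), p(a)), f(p(p(p(c))), p(pair(pair(a, c), 0))))   [R4 at 1.1.1.1]
2. pair(pair(pair(p(c), p(a)), p(a)), f(p(p(p(c))), p(pair(pair(a, c), 0))))  →  pair(pair(pair(p(c), p(a)), p(a)), p(c))   [R4 at 2]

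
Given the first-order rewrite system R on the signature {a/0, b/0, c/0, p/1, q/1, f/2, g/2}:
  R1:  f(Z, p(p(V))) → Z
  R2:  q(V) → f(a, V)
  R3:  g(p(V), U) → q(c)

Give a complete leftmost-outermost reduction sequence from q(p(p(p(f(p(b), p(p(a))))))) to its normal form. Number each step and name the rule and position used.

1. q(p(p(p(f(p(b), p(p(a)))))))  →  f(a, p(p(p(f(p(b), p(p(a)))))))   [R2 at ε]
2. f(a, p(p(p(f(p(b), p(p(a)))))))  →  a   [R1 at ε]

a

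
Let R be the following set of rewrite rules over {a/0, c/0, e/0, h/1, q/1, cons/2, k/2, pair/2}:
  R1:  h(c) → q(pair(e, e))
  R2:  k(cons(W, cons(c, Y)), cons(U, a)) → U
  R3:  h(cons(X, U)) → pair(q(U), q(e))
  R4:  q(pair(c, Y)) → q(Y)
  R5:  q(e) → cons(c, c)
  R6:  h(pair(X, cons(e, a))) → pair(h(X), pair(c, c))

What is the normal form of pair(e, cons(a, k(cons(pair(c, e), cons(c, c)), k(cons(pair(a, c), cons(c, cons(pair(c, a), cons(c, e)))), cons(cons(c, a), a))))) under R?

1. pair(e, cons(a, k(cons(pair(c, e), cons(c, c)), k(cons(pair(a, c), cons(c, cons(pair(c, a), cons(c, e)))), cons(cons(c, a), a)))))  →  pair(e, cons(a, k(cons(pair(c, e), cons(c, c)), cons(c, a))))   [R2 at 2.2.2]
2. pair(e, cons(a, k(cons(pair(c, e), cons(c, c)), cons(c, a))))  →  pair(e, cons(a, c))   [R2 at 2.2]

pair(e, cons(a, c))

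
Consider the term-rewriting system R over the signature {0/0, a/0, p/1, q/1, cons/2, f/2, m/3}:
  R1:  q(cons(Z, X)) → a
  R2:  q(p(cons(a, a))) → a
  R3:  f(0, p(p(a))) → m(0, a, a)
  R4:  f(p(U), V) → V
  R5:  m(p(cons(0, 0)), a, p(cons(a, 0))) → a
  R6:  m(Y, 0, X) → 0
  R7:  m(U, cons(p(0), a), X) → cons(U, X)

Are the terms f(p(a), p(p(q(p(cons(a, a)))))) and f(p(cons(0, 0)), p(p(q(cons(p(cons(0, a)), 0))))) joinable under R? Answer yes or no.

Reduce t₁ = f(p(a), p(p(q(p(cons(a, a)))))):
1. f(p(a), p(p(q(p(cons(a, a))))))  →  p(p(q(p(cons(a, a)))))   [R4 at ε]
2. p(p(q(p(cons(a, a)))))  →  p(p(a))   [R2 at 1.1]

Reduce t₂ = f(p(cons(0, 0)), p(p(q(cons(p(cons(0, a)), 0))))):
1. f(p(cons(0, 0)), p(p(q(cons(p(cons(0, a)), 0)))))  →  p(p(q(cons(p(cons(0, a)), 0))))   [R4 at ε]
2. p(p(q(cons(p(cons(0, a)), 0))))  →  p(p(a))   [R1 at 1.1]

yes — NF(t₁) = p(p(a)), NF(t₂) = p(p(a))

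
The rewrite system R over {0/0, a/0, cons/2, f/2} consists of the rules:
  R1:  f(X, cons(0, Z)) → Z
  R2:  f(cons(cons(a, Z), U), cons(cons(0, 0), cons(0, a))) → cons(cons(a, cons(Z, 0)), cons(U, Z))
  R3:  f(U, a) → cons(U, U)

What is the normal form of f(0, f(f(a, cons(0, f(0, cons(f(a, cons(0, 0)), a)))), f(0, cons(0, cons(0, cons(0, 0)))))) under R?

0

1. f(0, f(f(a, cons(0, f(0, cons(f(a, cons(0, 0)), a)))), f(0, cons(0, cons(0, cons(0, 0))))))  →  f(0, f(f(0, cons(f(a, cons(0, 0)), a)), f(0, cons(0, cons(0, cons(0, 0))))))   [R1 at 2.1]
2. f(0, f(f(0, cons(f(a, cons(0, 0)), a)), f(0, cons(0, cons(0, cons(0, 0))))))  →  f(0, f(f(0, cons(0, a)), f(0, cons(0, cons(0, cons(0, 0))))))   [R1 at 2.1.2.1]
3. f(0, f(f(0, cons(0, a)), f(0, cons(0, cons(0, cons(0, 0))))))  →  f(0, f(a, f(0, cons(0, cons(0, cons(0, 0))))))   [R1 at 2.1]
4. f(0, f(a, f(0, cons(0, cons(0, cons(0, 0))))))  →  f(0, f(a, cons(0, cons(0, 0))))   [R1 at 2.2]
5. f(0, f(a, cons(0, cons(0, 0))))  →  f(0, cons(0, 0))   [R1 at 2]
6. f(0, cons(0, 0))  →  0   [R1 at ε]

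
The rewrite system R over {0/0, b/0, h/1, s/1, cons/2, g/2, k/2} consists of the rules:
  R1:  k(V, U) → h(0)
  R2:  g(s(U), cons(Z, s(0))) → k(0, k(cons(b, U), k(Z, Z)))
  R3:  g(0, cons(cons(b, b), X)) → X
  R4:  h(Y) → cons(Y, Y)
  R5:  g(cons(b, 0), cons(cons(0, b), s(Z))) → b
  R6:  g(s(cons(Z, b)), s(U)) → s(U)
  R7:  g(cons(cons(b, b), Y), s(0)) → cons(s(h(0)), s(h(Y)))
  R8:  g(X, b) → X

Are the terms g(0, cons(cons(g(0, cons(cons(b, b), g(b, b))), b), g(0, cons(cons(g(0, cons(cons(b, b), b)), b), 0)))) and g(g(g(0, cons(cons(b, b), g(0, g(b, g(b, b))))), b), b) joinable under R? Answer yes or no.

yes — NF(t₁) = 0, NF(t₂) = 0

Reduce t₁ = g(0, cons(cons(g(0, cons(cons(b, b), g(b, b))), b), g(0, cons(cons(g(0, cons(cons(b, b), b)), b), 0)))):
1. g(0, cons(cons(g(0, cons(cons(b, b), g(b, b))), b), g(0, cons(cons(g(0, cons(cons(b, b), b)), b), 0))))  →  g(0, cons(cons(g(b, b), b), g(0, cons(cons(g(0, cons(cons(b, b), b)), b), 0))))   [R3 at 2.1.1]
2. g(0, cons(cons(g(b, b), b), g(0, cons(cons(g(0, cons(cons(b, b), b)), b), 0))))  →  g(0, cons(cons(b, b), g(0, cons(cons(g(0, cons(cons(b, b), b)), b), 0))))   [R8 at 2.1.1]
3. g(0, cons(cons(b, b), g(0, cons(cons(g(0, cons(cons(b, b), b)), b), 0))))  →  g(0, cons(cons(g(0, cons(cons(b, b), b)), b), 0))   [R3 at ε]
4. g(0, cons(cons(g(0, cons(cons(b, b), b)), b), 0))  →  g(0, cons(cons(b, b), 0))   [R3 at 2.1.1]
5. g(0, cons(cons(b, b), 0))  →  0   [R3 at ε]

Reduce t₂ = g(g(g(0, cons(cons(b, b), g(0, g(b, g(b, b))))), b), b):
1. g(g(g(0, cons(cons(b, b), g(0, g(b, g(b, b))))), b), b)  →  g(g(0, cons(cons(b, b), g(0, g(b, g(b, b))))), b)   [R8 at ε]
2. g(g(0, cons(cons(b, b), g(0, g(b, g(b, b))))), b)  →  g(0, cons(cons(b, b), g(0, g(b, g(b, b)))))   [R8 at ε]
3. g(0, cons(cons(b, b), g(0, g(b, g(b, b)))))  →  g(0, g(b, g(b, b)))   [R3 at ε]
4. g(0, g(b, g(b, b)))  →  g(0, g(b, b))   [R8 at 2.2]
5. g(0, g(b, b))  →  g(0, b)   [R8 at 2]
6. g(0, b)  →  0   [R8 at ε]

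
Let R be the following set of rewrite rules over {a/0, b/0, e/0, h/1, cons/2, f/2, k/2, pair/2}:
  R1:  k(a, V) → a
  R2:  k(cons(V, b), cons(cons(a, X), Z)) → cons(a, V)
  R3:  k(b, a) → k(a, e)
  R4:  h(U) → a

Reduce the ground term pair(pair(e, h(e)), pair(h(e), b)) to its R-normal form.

pair(pair(e, a), pair(a, b))

1. pair(pair(e, h(e)), pair(h(e), b))  →  pair(pair(e, a), pair(h(e), b))   [R4 at 1.2]
2. pair(pair(e, a), pair(h(e), b))  →  pair(pair(e, a), pair(a, b))   [R4 at 2.1]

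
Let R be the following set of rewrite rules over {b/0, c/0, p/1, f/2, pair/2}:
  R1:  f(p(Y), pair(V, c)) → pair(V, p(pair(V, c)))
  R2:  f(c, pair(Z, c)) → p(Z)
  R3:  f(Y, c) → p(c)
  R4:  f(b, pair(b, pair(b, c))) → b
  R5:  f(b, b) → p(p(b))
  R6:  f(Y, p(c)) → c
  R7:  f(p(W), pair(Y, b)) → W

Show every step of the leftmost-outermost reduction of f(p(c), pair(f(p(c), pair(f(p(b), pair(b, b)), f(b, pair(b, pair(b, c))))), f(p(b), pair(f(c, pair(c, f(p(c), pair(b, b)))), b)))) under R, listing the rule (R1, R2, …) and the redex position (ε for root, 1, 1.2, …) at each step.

c

1. f(p(c), pair(f(p(c), pair(f(p(b), pair(b, b)), f(b, pair(b, pair(b, c))))), f(p(b), pair(f(c, pair(c, f(p(c), pair(b, b)))), b))))  →  f(p(c), pair(f(p(c), pair(b, f(b, pair(b, pair(b, c))))), f(p(b), pair(f(c, pair(c, f(p(c), pair(b, b)))), b))))   [R7 at 2.1.2.1]
2. f(p(c), pair(f(p(c), pair(b, f(b, pair(b, pair(b, c))))), f(p(b), pair(f(c, pair(c, f(p(c), pair(b, b)))), b))))  →  f(p(c), pair(f(p(c), pair(b, b)), f(p(b), pair(f(c, pair(c, f(p(c), pair(b, b)))), b))))   [R4 at 2.1.2.2]
3. f(p(c), pair(f(p(c), pair(b, b)), f(p(b), pair(f(c, pair(c, f(p(c), pair(b, b)))), b))))  →  f(p(c), pair(c, f(p(b), pair(f(c, pair(c, f(p(c), pair(b, b)))), b))))   [R7 at 2.1]
4. f(p(c), pair(c, f(p(b), pair(f(c, pair(c, f(p(c), pair(b, b)))), b))))  →  f(p(c), pair(c, b))   [R7 at 2.2]
5. f(p(c), pair(c, b))  →  c   [R7 at ε]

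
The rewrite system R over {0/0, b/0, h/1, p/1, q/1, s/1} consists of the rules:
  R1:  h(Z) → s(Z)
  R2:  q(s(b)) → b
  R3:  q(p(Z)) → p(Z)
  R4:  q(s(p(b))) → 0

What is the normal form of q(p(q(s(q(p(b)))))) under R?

p(0)

1. q(p(q(s(q(p(b))))))  →  p(q(s(q(p(b)))))   [R3 at ε]
2. p(q(s(q(p(b)))))  →  p(q(s(p(b))))   [R3 at 1.1.1]
3. p(q(s(p(b))))  →  p(0)   [R4 at 1]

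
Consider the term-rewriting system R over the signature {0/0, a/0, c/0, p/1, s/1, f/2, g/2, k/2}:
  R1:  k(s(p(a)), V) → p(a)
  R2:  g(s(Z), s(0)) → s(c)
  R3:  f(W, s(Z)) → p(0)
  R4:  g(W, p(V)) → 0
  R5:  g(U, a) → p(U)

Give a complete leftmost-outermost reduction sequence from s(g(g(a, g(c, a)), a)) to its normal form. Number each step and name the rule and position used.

s(p(0))

1. s(g(g(a, g(c, a)), a))  →  s(p(g(a, g(c, a))))   [R5 at 1]
2. s(p(g(a, g(c, a))))  →  s(p(g(a, p(c))))   [R5 at 1.1.2]
3. s(p(g(a, p(c))))  →  s(p(0))   [R4 at 1.1]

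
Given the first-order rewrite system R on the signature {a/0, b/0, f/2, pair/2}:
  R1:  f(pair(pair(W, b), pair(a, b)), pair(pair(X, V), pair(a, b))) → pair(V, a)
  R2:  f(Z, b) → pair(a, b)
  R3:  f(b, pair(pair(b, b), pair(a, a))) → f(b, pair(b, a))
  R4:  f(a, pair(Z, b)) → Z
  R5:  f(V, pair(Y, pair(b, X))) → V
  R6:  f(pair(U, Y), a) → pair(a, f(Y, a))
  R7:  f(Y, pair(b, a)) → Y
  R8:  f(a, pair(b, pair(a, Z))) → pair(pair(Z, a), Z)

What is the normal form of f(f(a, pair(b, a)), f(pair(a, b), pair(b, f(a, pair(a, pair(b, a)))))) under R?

1. f(f(a, pair(b, a)), f(pair(a, b), pair(b, f(a, pair(a, pair(b, a))))))  →  f(a, f(pair(a, b), pair(b, f(a, pair(a, pair(b, a))))))   [R7 at 1]
2. f(a, f(pair(a, b), pair(b, f(a, pair(a, pair(b, a))))))  →  f(a, f(pair(a, b), pair(b, a)))   [R5 at 2.2.2]
3. f(a, f(pair(a, b), pair(b, a)))  →  f(a, pair(a, b))   [R7 at 2]
4. f(a, pair(a, b))  →  a   [R4 at ε]

a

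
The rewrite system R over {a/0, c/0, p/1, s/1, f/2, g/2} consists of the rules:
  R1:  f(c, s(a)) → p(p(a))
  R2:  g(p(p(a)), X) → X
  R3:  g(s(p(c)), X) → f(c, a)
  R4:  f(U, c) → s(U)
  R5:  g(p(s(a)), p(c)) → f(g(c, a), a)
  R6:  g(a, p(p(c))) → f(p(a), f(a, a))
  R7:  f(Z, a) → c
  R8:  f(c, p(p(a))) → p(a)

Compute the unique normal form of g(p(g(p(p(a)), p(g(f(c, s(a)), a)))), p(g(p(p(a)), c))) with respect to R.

1. g(p(g(p(p(a)), p(g(f(c, s(a)), a)))), p(g(p(p(a)), c)))  →  g(p(p(g(f(c, s(a)), a))), p(g(p(p(a)), c)))   [R2 at 1.1]
2. g(p(p(g(f(c, s(a)), a))), p(g(p(p(a)), c)))  →  g(p(p(g(p(p(a)), a))), p(g(p(p(a)), c)))   [R1 at 1.1.1.1]
3. g(p(p(g(p(p(a)), a))), p(g(p(p(a)), c)))  →  g(p(p(a)), p(g(p(p(a)), c)))   [R2 at 1.1.1]
4. g(p(p(a)), p(g(p(p(a)), c)))  →  p(g(p(p(a)), c))   [R2 at ε]
5. p(g(p(p(a)), c))  →  p(c)   [R2 at 1]

p(c)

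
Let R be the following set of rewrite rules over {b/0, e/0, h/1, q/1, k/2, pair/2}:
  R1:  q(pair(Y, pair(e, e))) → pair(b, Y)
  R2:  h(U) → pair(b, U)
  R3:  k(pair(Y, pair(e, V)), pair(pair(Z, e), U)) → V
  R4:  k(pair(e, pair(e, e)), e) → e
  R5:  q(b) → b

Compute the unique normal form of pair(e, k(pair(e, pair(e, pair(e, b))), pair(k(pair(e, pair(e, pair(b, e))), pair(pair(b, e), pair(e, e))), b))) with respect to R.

1. pair(e, k(pair(e, pair(e, pair(e, b))), pair(k(pair(e, pair(e, pair(b, e))), pair(pair(b, e), pair(e, e))), b)))  →  pair(e, k(pair(e, pair(e, pair(e, b))), pair(pair(b, e), b)))   [R3 at 2.2.1]
2. pair(e, k(pair(e, pair(e, pair(e, b))), pair(pair(b, e), b)))  →  pair(e, pair(e, b))   [R3 at 2]

pair(e, pair(e, b))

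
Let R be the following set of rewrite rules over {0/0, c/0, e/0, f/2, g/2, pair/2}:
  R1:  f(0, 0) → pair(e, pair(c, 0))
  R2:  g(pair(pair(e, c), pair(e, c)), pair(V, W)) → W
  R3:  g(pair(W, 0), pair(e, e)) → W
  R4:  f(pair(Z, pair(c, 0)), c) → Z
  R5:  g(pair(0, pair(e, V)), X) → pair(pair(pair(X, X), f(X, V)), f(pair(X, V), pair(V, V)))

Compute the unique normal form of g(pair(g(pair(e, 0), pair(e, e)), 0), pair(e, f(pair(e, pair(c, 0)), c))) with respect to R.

e

1. g(pair(g(pair(e, 0), pair(e, e)), 0), pair(e, f(pair(e, pair(c, 0)), c)))  →  g(pair(e, 0), pair(e, f(pair(e, pair(c, 0)), c)))   [R3 at 1.1]
2. g(pair(e, 0), pair(e, f(pair(e, pair(c, 0)), c)))  →  g(pair(e, 0), pair(e, e))   [R4 at 2.2]
3. g(pair(e, 0), pair(e, e))  →  e   [R3 at ε]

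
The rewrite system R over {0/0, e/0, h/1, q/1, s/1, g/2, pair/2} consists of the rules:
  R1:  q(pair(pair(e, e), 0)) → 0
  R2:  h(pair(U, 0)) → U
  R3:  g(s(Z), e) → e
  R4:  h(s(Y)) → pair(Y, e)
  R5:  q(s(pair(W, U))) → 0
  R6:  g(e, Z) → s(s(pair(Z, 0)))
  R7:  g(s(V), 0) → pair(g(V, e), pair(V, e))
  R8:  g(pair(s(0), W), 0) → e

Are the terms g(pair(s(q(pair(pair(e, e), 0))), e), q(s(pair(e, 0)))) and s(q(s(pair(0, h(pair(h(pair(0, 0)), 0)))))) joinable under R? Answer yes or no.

Reduce t₁ = g(pair(s(q(pair(pair(e, e), 0))), e), q(s(pair(e, 0)))):
1. g(pair(s(q(pair(pair(e, e), 0))), e), q(s(pair(e, 0))))  →  g(pair(s(0), e), q(s(pair(e, 0))))   [R1 at 1.1.1]
2. g(pair(s(0), e), q(s(pair(e, 0))))  →  g(pair(s(0), e), 0)   [R5 at 2]
3. g(pair(s(0), e), 0)  →  e   [R8 at ε]

Reduce t₂ = s(q(s(pair(0, h(pair(h(pair(0, 0)), 0)))))):
1. s(q(s(pair(0, h(pair(h(pair(0, 0)), 0))))))  →  s(0)   [R5 at 1]

no — NF(t₁) = e, NF(t₂) = s(0)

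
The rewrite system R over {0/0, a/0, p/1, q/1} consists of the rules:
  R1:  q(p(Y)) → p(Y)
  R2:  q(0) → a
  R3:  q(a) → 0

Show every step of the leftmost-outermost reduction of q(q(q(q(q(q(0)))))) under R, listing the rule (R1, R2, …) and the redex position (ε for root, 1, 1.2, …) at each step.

0

1. q(q(q(q(q(q(0))))))  →  q(q(q(q(q(a)))))   [R2 at 1.1.1.1.1]
2. q(q(q(q(q(a)))))  →  q(q(q(q(0))))   [R3 at 1.1.1.1]
3. q(q(q(q(0))))  →  q(q(q(a)))   [R2 at 1.1.1]
4. q(q(q(a)))  →  q(q(0))   [R3 at 1.1]
5. q(q(0))  →  q(a)   [R2 at 1]
6. q(a)  →  0   [R3 at ε]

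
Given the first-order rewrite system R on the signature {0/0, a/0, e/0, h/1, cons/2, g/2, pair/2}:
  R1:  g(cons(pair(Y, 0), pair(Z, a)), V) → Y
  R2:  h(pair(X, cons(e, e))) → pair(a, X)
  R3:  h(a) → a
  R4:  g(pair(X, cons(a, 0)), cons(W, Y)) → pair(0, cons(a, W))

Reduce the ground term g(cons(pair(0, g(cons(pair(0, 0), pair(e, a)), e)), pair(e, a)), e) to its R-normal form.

0

1. g(cons(pair(0, g(cons(pair(0, 0), pair(e, a)), e)), pair(e, a)), e)  →  g(cons(pair(0, 0), pair(e, a)), e)   [R1 at 1.1.2]
2. g(cons(pair(0, 0), pair(e, a)), e)  →  0   [R1 at ε]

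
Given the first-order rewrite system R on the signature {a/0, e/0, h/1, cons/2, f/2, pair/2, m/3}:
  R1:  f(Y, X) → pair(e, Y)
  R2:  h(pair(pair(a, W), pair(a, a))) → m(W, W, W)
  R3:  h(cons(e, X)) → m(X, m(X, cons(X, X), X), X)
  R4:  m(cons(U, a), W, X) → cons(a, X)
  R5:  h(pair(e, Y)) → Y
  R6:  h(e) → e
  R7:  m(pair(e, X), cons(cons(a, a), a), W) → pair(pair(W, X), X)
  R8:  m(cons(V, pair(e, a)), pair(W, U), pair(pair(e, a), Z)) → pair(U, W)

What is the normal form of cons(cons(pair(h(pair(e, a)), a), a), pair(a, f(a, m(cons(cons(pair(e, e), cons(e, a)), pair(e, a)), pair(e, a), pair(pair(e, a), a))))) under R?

cons(cons(pair(a, a), a), pair(a, pair(e, a)))

1. cons(cons(pair(h(pair(e, a)), a), a), pair(a, f(a, m(cons(cons(pair(e, e), cons(e, a)), pair(e, a)), pair(e, a), pair(pair(e, a), a)))))  →  cons(cons(pair(a, a), a), pair(a, f(a, m(cons(cons(pair(e, e), cons(e, a)), pair(e, a)), pair(e, a), pair(pair(e, a), a)))))   [R5 at 1.1.1]
2. cons(cons(pair(a, a), a), pair(a, f(a, m(cons(cons(pair(e, e), cons(e, a)), pair(e, a)), pair(e, a), pair(pair(e, a), a)))))  →  cons(cons(pair(a, a), a), pair(a, pair(e, a)))   [R1 at 2.2]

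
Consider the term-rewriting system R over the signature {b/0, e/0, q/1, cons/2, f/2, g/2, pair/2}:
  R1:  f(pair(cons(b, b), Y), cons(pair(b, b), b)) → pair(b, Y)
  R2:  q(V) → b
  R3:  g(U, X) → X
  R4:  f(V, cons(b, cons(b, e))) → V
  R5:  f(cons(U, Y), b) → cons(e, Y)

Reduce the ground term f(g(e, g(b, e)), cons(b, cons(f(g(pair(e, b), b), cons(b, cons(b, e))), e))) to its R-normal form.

1. f(g(e, g(b, e)), cons(b, cons(f(g(pair(e, b), b), cons(b, cons(b, e))), e)))  →  f(g(b, e), cons(b, cons(f(g(pair(e, b), b), cons(b, cons(b, e))), e)))   [R3 at 1]
2. f(g(b, e), cons(b, cons(f(g(pair(e, b), b), cons(b, cons(b, e))), e)))  →  f(e, cons(b, cons(f(g(pair(e, b), b), cons(b, cons(b, e))), e)))   [R3 at 1]
3. f(e, cons(b, cons(f(g(pair(e, b), b), cons(b, cons(b, e))), e)))  →  f(e, cons(b, cons(g(pair(e, b), b), e)))   [R4 at 2.2.1]
4. f(e, cons(b, cons(g(pair(e, b), b), e)))  →  f(e, cons(b, cons(b, e)))   [R3 at 2.2.1]
5. f(e, cons(b, cons(b, e)))  →  e   [R4 at ε]

e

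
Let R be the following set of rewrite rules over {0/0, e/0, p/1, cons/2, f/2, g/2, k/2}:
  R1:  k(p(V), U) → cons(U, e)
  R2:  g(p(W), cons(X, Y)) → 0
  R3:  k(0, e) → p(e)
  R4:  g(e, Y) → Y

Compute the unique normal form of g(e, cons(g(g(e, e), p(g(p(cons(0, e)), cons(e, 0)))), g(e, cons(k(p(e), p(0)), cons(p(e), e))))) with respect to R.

cons(p(0), cons(cons(p(0), e), cons(p(e), e)))

1. g(e, cons(g(g(e, e), p(g(p(cons(0, e)), cons(e, 0)))), g(e, cons(k(p(e), p(0)), cons(p(e), e)))))  →  cons(g(g(e, e), p(g(p(cons(0, e)), cons(e, 0)))), g(e, cons(k(p(e), p(0)), cons(p(e), e))))   [R4 at ε]
2. cons(g(g(e, e), p(g(p(cons(0, e)), cons(e, 0)))), g(e, cons(k(p(e), p(0)), cons(p(e), e))))  →  cons(g(e, p(g(p(cons(0, e)), cons(e, 0)))), g(e, cons(k(p(e), p(0)), cons(p(e), e))))   [R4 at 1.1]
3. cons(g(e, p(g(p(cons(0, e)), cons(e, 0)))), g(e, cons(k(p(e), p(0)), cons(p(e), e))))  →  cons(p(g(p(cons(0, e)), cons(e, 0))), g(e, cons(k(p(e), p(0)), cons(p(e), e))))   [R4 at 1]
4. cons(p(g(p(cons(0, e)), cons(e, 0))), g(e, cons(k(p(e), p(0)), cons(p(e), e))))  →  cons(p(0), g(e, cons(k(p(e), p(0)), cons(p(e), e))))   [R2 at 1.1]
5. cons(p(0), g(e, cons(k(p(e), p(0)), cons(p(e), e))))  →  cons(p(0), cons(k(p(e), p(0)), cons(p(e), e)))   [R4 at 2]
6. cons(p(0), cons(k(p(e), p(0)), cons(p(e), e)))  →  cons(p(0), cons(cons(p(0), e), cons(p(e), e)))   [R1 at 2.1]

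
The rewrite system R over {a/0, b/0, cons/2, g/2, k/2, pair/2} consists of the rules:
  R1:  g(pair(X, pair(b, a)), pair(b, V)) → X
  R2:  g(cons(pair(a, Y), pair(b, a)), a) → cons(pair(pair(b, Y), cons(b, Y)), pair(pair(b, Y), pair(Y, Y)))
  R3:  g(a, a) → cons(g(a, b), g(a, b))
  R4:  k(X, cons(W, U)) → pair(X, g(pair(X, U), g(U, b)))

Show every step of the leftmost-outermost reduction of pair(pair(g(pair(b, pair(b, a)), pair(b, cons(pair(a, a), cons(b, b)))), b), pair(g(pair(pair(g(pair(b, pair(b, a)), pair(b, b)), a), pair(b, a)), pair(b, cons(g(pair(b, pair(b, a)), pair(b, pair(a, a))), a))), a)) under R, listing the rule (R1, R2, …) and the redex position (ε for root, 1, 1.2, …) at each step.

pair(pair(b, b), pair(pair(b, a), a))

1. pair(pair(g(pair(b, pair(b, a)), pair(b, cons(pair(a, a), cons(b, b)))), b), pair(g(pair(pair(g(pair(b, pair(b, a)), pair(b, b)), a), pair(b, a)), pair(b, cons(g(pair(b, pair(b, a)), pair(b, pair(a, a))), a))), a))  →  pair(pair(b, b), pair(g(pair(pair(g(pair(b, pair(b, a)), pair(b, b)), a), pair(b, a)), pair(b, cons(g(pair(b, pair(b, a)), pair(b, pair(a, a))), a))), a))   [R1 at 1.1]
2. pair(pair(b, b), pair(g(pair(pair(g(pair(b, pair(b, a)), pair(b, b)), a), pair(b, a)), pair(b, cons(g(pair(b, pair(b, a)), pair(b, pair(a, a))), a))), a))  →  pair(pair(b, b), pair(pair(g(pair(b, pair(b, a)), pair(b, b)), a), a))   [R1 at 2.1]
3. pair(pair(b, b), pair(pair(g(pair(b, pair(b, a)), pair(b, b)), a), a))  →  pair(pair(b, b), pair(pair(b, a), a))   [R1 at 2.1.1]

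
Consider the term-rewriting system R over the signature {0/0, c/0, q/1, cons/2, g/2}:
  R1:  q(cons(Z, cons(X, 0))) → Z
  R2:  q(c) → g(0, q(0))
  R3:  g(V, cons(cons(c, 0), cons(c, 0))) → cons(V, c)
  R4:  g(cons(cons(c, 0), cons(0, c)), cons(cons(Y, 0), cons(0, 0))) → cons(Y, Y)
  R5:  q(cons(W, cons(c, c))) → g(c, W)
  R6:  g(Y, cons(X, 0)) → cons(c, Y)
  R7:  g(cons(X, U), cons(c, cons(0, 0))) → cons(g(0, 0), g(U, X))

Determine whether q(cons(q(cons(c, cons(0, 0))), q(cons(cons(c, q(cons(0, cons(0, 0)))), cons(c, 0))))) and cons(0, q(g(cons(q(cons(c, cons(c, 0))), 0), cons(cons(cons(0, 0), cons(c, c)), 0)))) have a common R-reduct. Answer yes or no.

no — NF(t₁) = c, NF(t₂) = cons(0, c)

Reduce t₁ = q(cons(q(cons(c, cons(0, 0))), q(cons(cons(c, q(cons(0, cons(0, 0)))), cons(c, 0))))):
1. q(cons(q(cons(c, cons(0, 0))), q(cons(cons(c, q(cons(0, cons(0, 0)))), cons(c, 0)))))  →  q(cons(c, q(cons(cons(c, q(cons(0, cons(0, 0)))), cons(c, 0)))))   [R1 at 1.1]
2. q(cons(c, q(cons(cons(c, q(cons(0, cons(0, 0)))), cons(c, 0)))))  →  q(cons(c, cons(c, q(cons(0, cons(0, 0))))))   [R1 at 1.2]
3. q(cons(c, cons(c, q(cons(0, cons(0, 0))))))  →  q(cons(c, cons(c, 0)))   [R1 at 1.2.2]
4. q(cons(c, cons(c, 0)))  →  c   [R1 at ε]

Reduce t₂ = cons(0, q(g(cons(q(cons(c, cons(c, 0))), 0), cons(cons(cons(0, 0), cons(c, c)), 0)))):
1. cons(0, q(g(cons(q(cons(c, cons(c, 0))), 0), cons(cons(cons(0, 0), cons(c, c)), 0))))  →  cons(0, q(cons(c, cons(q(cons(c, cons(c, 0))), 0))))   [R6 at 2.1]
2. cons(0, q(cons(c, cons(q(cons(c, cons(c, 0))), 0))))  →  cons(0, c)   [R1 at 2]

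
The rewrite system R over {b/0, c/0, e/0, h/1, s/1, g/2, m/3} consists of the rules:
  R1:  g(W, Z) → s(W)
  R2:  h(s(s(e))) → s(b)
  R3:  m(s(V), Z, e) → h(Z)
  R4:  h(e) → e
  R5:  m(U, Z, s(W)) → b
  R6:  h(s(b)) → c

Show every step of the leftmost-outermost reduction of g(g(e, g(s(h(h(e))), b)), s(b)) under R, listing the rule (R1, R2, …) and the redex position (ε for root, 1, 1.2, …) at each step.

1. g(g(e, g(s(h(h(e))), b)), s(b))  →  s(g(e, g(s(h(h(e))), b)))   [R1 at ε]
2. s(g(e, g(s(h(h(e))), b)))  →  s(s(e))   [R1 at 1]

s(s(e))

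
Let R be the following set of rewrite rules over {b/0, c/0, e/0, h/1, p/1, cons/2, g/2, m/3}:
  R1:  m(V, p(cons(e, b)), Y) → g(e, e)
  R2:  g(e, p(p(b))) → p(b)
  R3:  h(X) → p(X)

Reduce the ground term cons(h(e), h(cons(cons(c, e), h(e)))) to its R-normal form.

1. cons(h(e), h(cons(cons(c, e), h(e))))  →  cons(p(e), h(cons(cons(c, e), h(e))))   [R3 at 1]
2. cons(p(e), h(cons(cons(c, e), h(e))))  →  cons(p(e), p(cons(cons(c, e), h(e))))   [R3 at 2]
3. cons(p(e), p(cons(cons(c, e), h(e))))  →  cons(p(e), p(cons(cons(c, e), p(e))))   [R3 at 2.1.2]

cons(p(e), p(cons(cons(c, e), p(e))))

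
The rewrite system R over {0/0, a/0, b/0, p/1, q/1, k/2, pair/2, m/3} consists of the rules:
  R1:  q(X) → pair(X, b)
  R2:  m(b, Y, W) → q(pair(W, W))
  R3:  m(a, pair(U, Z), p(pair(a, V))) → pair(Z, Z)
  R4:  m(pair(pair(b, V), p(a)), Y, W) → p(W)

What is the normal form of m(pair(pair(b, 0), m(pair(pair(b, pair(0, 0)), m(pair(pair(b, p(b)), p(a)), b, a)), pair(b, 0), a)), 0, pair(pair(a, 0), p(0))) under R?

p(pair(pair(a, 0), p(0)))

1. m(pair(pair(b, 0), m(pair(pair(b, pair(0, 0)), m(pair(pair(b, p(b)), p(a)), b, a)), pair(b, 0), a)), 0, pair(pair(a, 0), p(0)))  →  m(pair(pair(b, 0), m(pair(pair(b, pair(0, 0)), p(a)), pair(b, 0), a)), 0, pair(pair(a, 0), p(0)))   [R4 at 1.2.1.2]
2. m(pair(pair(b, 0), m(pair(pair(b, pair(0, 0)), p(a)), pair(b, 0), a)), 0, pair(pair(a, 0), p(0)))  →  m(pair(pair(b, 0), p(a)), 0, pair(pair(a, 0), p(0)))   [R4 at 1.2]
3. m(pair(pair(b, 0), p(a)), 0, pair(pair(a, 0), p(0)))  →  p(pair(pair(a, 0), p(0)))   [R4 at ε]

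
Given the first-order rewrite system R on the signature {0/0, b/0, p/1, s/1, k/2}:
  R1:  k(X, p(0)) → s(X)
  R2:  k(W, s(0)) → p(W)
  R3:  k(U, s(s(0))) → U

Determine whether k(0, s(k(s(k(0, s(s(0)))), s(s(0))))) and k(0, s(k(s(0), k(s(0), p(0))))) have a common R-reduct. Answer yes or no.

yes — NF(t₁) = 0, NF(t₂) = 0

Reduce t₁ = k(0, s(k(s(k(0, s(s(0)))), s(s(0))))):
1. k(0, s(k(s(k(0, s(s(0)))), s(s(0)))))  →  k(0, s(s(k(0, s(s(0))))))   [R3 at 2.1]
2. k(0, s(s(k(0, s(s(0))))))  →  k(0, s(s(0)))   [R3 at 2.1.1]
3. k(0, s(s(0)))  →  0   [R3 at ε]

Reduce t₂ = k(0, s(k(s(0), k(s(0), p(0))))):
1. k(0, s(k(s(0), k(s(0), p(0)))))  →  k(0, s(k(s(0), s(s(0)))))   [R1 at 2.1.2]
2. k(0, s(k(s(0), s(s(0)))))  →  k(0, s(s(0)))   [R3 at 2.1]
3. k(0, s(s(0)))  →  0   [R3 at ε]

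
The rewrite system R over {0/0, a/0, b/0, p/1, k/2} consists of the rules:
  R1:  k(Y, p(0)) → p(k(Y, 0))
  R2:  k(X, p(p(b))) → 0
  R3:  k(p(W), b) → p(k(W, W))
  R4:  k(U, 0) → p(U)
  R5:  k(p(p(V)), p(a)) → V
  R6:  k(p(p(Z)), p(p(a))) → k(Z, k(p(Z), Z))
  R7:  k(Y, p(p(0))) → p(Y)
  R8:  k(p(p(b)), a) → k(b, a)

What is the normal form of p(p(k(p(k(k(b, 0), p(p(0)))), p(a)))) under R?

p(p(p(b)))

1. p(p(k(p(k(k(b, 0), p(p(0)))), p(a))))  →  p(p(k(p(p(k(b, 0))), p(a))))   [R7 at 1.1.1.1]
2. p(p(k(p(p(k(b, 0))), p(a))))  →  p(p(k(b, 0)))   [R5 at 1.1]
3. p(p(k(b, 0)))  →  p(p(p(b)))   [R4 at 1.1]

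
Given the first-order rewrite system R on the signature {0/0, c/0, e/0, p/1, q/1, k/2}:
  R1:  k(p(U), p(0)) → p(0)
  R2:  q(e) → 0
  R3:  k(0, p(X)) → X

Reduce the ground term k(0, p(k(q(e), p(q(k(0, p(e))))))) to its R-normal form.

0

1. k(0, p(k(q(e), p(q(k(0, p(e)))))))  →  k(q(e), p(q(k(0, p(e)))))   [R3 at ε]
2. k(q(e), p(q(k(0, p(e)))))  →  k(0, p(q(k(0, p(e)))))   [R2 at 1]
3. k(0, p(q(k(0, p(e)))))  →  q(k(0, p(e)))   [R3 at ε]
4. q(k(0, p(e)))  →  q(e)   [R3 at 1]
5. q(e)  →  0   [R2 at ε]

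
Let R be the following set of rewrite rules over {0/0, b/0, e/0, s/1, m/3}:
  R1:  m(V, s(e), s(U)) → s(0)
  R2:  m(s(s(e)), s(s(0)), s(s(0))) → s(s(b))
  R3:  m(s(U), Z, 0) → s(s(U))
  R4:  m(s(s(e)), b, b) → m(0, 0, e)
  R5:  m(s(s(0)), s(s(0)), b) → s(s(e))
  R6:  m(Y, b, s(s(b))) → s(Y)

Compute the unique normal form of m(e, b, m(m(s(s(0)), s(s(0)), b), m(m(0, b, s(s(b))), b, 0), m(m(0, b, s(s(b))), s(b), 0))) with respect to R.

1. m(e, b, m(m(s(s(0)), s(s(0)), b), m(m(0, b, s(s(b))), b, 0), m(m(0, b, s(s(b))), s(b), 0)))  →  m(e, b, m(s(s(e)), m(m(0, b, s(s(b))), b, 0), m(m(0, b, s(s(b))), s(b), 0)))   [R5 at 3.1]
2. m(e, b, m(s(s(e)), m(m(0, b, s(s(b))), b, 0), m(m(0, b, s(s(b))), s(b), 0)))  →  m(e, b, m(s(s(e)), m(s(0), b, 0), m(m(0, b, s(s(b))), s(b), 0)))   [R6 at 3.2.1]
3. m(e, b, m(s(s(e)), m(s(0), b, 0), m(m(0, b, s(s(b))), s(b), 0)))  →  m(e, b, m(s(s(e)), s(s(0)), m(m(0, b, s(s(b))), s(b), 0)))   [R3 at 3.2]
4. m(e, b, m(s(s(e)), s(s(0)), m(m(0, b, s(s(b))), s(b), 0)))  →  m(e, b, m(s(s(e)), s(s(0)), m(s(0), s(b), 0)))   [R6 at 3.3.1]
5. m(e, b, m(s(s(e)), s(s(0)), m(s(0), s(b), 0)))  →  m(e, b, m(s(s(e)), s(s(0)), s(s(0))))   [R3 at 3.3]
6. m(e, b, m(s(s(e)), s(s(0)), s(s(0))))  →  m(e, b, s(s(b)))   [R2 at 3]
7. m(e, b, s(s(b)))  →  s(e)   [R6 at ε]

s(e)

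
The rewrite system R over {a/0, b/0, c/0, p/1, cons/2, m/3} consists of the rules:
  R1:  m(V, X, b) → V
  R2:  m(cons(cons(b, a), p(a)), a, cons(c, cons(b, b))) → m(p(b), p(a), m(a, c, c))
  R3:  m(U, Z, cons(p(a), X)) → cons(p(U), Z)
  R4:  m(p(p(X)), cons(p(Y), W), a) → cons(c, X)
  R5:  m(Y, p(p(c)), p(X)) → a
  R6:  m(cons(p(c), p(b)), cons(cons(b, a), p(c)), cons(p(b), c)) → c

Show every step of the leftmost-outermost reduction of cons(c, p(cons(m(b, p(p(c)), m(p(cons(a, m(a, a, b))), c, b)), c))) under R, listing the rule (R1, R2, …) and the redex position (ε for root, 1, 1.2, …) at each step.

cons(c, p(cons(a, c)))

1. cons(c, p(cons(m(b, p(p(c)), m(p(cons(a, m(a, a, b))), c, b)), c)))  →  cons(c, p(cons(m(b, p(p(c)), p(cons(a, m(a, a, b)))), c)))   [R1 at 2.1.1.3]
2. cons(c, p(cons(m(b, p(p(c)), p(cons(a, m(a, a, b)))), c)))  →  cons(c, p(cons(a, c)))   [R5 at 2.1.1]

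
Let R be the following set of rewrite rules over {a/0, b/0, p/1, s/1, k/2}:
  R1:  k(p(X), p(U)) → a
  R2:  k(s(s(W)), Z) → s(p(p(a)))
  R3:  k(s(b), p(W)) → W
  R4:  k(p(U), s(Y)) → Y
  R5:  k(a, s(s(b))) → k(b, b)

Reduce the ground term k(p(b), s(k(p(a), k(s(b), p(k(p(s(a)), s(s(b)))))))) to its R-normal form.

b

1. k(p(b), s(k(p(a), k(s(b), p(k(p(s(a)), s(s(b))))))))  →  k(p(a), k(s(b), p(k(p(s(a)), s(s(b))))))   [R4 at ε]
2. k(p(a), k(s(b), p(k(p(s(a)), s(s(b))))))  →  k(p(a), k(p(s(a)), s(s(b))))   [R3 at 2]
3. k(p(a), k(p(s(a)), s(s(b))))  →  k(p(a), s(b))   [R4 at 2]
4. k(p(a), s(b))  →  b   [R4 at ε]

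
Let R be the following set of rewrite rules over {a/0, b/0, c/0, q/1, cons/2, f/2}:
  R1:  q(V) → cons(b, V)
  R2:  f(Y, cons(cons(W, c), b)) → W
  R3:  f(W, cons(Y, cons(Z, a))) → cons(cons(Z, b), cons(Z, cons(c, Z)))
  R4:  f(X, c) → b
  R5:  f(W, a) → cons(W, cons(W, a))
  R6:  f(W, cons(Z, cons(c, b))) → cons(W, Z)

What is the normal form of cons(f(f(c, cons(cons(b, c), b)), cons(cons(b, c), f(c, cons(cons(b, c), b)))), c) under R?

1. cons(f(f(c, cons(cons(b, c), b)), cons(cons(b, c), f(c, cons(cons(b, c), b)))), c)  →  cons(f(b, cons(cons(b, c), f(c, cons(cons(b, c), b)))), c)   [R2 at 1.1]
2. cons(f(b, cons(cons(b, c), f(c, cons(cons(b, c), b)))), c)  →  cons(f(b, cons(cons(b, c), b)), c)   [R2 at 1.2.2]
3. cons(f(b, cons(cons(b, c), b)), c)  →  cons(b, c)   [R2 at 1]

cons(b, c)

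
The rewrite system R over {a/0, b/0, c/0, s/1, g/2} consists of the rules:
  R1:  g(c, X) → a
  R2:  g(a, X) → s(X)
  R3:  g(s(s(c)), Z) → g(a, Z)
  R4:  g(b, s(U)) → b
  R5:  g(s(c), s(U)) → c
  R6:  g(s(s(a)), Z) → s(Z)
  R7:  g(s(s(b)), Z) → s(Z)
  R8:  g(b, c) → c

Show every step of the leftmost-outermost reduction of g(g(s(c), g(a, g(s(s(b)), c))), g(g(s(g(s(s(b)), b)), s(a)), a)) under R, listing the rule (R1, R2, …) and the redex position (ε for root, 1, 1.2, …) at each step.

1. g(g(s(c), g(a, g(s(s(b)), c))), g(g(s(g(s(s(b)), b)), s(a)), a))  →  g(g(s(c), s(g(s(s(b)), c))), g(g(s(g(s(s(b)), b)), s(a)), a))   [R2 at 1.2]
2. g(g(s(c), s(g(s(s(b)), c))), g(g(s(g(s(s(b)), b)), s(a)), a))  →  g(c, g(g(s(g(s(s(b)), b)), s(a)), a))   [R5 at 1]
3. g(c, g(g(s(g(s(s(b)), b)), s(a)), a))  →  a   [R1 at ε]

a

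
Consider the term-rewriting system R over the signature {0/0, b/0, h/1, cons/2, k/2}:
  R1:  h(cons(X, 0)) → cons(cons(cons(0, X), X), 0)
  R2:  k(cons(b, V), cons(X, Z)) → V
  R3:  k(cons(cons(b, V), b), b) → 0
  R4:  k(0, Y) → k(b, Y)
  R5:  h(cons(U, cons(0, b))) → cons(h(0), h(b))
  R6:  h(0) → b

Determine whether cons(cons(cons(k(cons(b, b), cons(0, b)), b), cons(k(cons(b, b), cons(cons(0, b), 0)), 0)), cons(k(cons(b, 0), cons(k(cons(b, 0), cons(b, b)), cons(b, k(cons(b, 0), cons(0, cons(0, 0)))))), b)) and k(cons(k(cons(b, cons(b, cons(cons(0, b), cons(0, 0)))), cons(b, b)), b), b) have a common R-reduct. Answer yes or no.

Reduce t₁ = cons(cons(cons(k(cons(b, b), cons(0, b)), b), cons(k(cons(b, b), cons(cons(0, b), 0)), 0)), cons(k(cons(b, 0), cons(k(cons(b, 0), cons(b, b)), cons(b, k(cons(b, 0), cons(0, cons(0, 0)))))), b)):
1. cons(cons(cons(k(cons(b, b), cons(0, b)), b), cons(k(cons(b, b), cons(cons(0, b), 0)), 0)), cons(k(cons(b, 0), cons(k(cons(b, 0), cons(b, b)), cons(b, k(cons(b, 0), cons(0, cons(0, 0)))))), b))  →  cons(cons(cons(b, b), cons(k(cons(b, b), cons(cons(0, b), 0)), 0)), cons(k(cons(b, 0), cons(k(cons(b, 0), cons(b, b)), cons(b, k(cons(b, 0), cons(0, cons(0, 0)))))), b))   [R2 at 1.1.1]
2. cons(cons(cons(b, b), cons(k(cons(b, b), cons(cons(0, b), 0)), 0)), cons(k(cons(b, 0), cons(k(cons(b, 0), cons(b, b)), cons(b, k(cons(b, 0), cons(0, cons(0, 0)))))), b))  →  cons(cons(cons(b, b), cons(b, 0)), cons(k(cons(b, 0), cons(k(cons(b, 0), cons(b, b)), cons(b, k(cons(b, 0), cons(0, cons(0, 0)))))), b))   [R2 at 1.2.1]
3. cons(cons(cons(b, b), cons(b, 0)), cons(k(cons(b, 0), cons(k(cons(b, 0), cons(b, b)), cons(b, k(cons(b, 0), cons(0, cons(0, 0)))))), b))  →  cons(cons(cons(b, b), cons(b, 0)), cons(0, b))   [R2 at 2.1]

Reduce t₂ = k(cons(k(cons(b, cons(b, cons(cons(0, b), cons(0, 0)))), cons(b, b)), b), b):
1. k(cons(k(cons(b, cons(b, cons(cons(0, b), cons(0, 0)))), cons(b, b)), b), b)  →  k(cons(cons(b, cons(cons(0, b), cons(0, 0))), b), b)   [R2 at 1.1]
2. k(cons(cons(b, cons(cons(0, b), cons(0, 0))), b), b)  →  0   [R3 at ε]

no — NF(t₁) = cons(cons(cons(b, b), cons(b, 0)), cons(0, b)), NF(t₂) = 0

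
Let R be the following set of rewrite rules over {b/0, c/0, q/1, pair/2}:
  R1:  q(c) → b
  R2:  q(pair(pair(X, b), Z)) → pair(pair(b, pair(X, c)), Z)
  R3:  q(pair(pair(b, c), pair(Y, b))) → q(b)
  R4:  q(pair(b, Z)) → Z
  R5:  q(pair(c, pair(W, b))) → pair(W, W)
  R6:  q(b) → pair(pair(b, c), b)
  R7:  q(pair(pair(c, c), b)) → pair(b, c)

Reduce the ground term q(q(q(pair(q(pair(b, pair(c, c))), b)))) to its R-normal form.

b

1. q(q(q(pair(q(pair(b, pair(c, c))), b))))  →  q(q(q(pair(pair(c, c), b))))   [R4 at 1.1.1.1]
2. q(q(q(pair(pair(c, c), b))))  →  q(q(pair(b, c)))   [R7 at 1.1]
3. q(q(pair(b, c)))  →  q(c)   [R4 at 1]
4. q(c)  →  b   [R1 at ε]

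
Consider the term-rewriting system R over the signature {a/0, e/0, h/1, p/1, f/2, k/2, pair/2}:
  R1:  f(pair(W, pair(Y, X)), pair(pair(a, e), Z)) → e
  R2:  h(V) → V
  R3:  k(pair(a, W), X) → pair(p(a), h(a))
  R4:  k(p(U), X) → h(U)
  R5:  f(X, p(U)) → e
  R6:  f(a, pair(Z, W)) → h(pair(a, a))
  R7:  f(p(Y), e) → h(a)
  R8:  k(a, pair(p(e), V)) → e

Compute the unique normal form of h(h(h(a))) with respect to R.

a

1. h(h(h(a)))  →  h(h(a))   [R2 at ε]
2. h(h(a))  →  h(a)   [R2 at ε]
3. h(a)  →  a   [R2 at ε]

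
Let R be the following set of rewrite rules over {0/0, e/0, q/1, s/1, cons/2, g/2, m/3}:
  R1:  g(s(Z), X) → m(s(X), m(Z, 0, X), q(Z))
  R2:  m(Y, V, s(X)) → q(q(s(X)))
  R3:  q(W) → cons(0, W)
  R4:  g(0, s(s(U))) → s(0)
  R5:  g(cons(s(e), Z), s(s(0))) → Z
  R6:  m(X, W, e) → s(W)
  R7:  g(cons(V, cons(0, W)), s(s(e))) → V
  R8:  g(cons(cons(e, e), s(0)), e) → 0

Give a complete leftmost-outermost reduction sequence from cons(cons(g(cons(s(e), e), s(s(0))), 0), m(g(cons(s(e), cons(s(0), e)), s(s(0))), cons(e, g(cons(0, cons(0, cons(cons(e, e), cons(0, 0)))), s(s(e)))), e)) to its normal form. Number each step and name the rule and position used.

1. cons(cons(g(cons(s(e), e), s(s(0))), 0), m(g(cons(s(e), cons(s(0), e)), s(s(0))), cons(e, g(cons(0, cons(0, cons(cons(e, e), cons(0, 0)))), s(s(e)))), e))  →  cons(cons(e, 0), m(g(cons(s(e), cons(s(0), e)), s(s(0))), cons(e, g(cons(0, cons(0, cons(cons(e, e), cons(0, 0)))), s(s(e)))), e))   [R5 at 1.1]
2. cons(cons(e, 0), m(g(cons(s(e), cons(s(0), e)), s(s(0))), cons(e, g(cons(0, cons(0, cons(cons(e, e), cons(0, 0)))), s(s(e)))), e))  →  cons(cons(e, 0), s(cons(e, g(cons(0, cons(0, cons(cons(e, e), cons(0, 0)))), s(s(e))))))   [R6 at 2]
3. cons(cons(e, 0), s(cons(e, g(cons(0, cons(0, cons(cons(e, e), cons(0, 0)))), s(s(e))))))  →  cons(cons(e, 0), s(cons(e, 0)))   [R7 at 2.1.2]

cons(cons(e, 0), s(cons(e, 0)))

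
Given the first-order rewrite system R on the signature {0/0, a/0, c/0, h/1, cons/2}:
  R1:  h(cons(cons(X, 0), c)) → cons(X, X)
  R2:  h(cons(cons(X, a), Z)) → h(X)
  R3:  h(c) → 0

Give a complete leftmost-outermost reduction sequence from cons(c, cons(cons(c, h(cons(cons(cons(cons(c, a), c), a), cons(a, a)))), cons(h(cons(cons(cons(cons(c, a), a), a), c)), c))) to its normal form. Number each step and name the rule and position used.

cons(c, cons(cons(c, 0), cons(0, c)))

1. cons(c, cons(cons(c, h(cons(cons(cons(cons(c, a), c), a), cons(a, a)))), cons(h(cons(cons(cons(cons(c, a), a), a), c)), c)))  →  cons(c, cons(cons(c, h(cons(cons(c, a), c))), cons(h(cons(cons(cons(cons(c, a), a), a), c)), c)))   [R2 at 2.1.2]
2. cons(c, cons(cons(c, h(cons(cons(c, a), c))), cons(h(cons(cons(cons(cons(c, a), a), a), c)), c)))  →  cons(c, cons(cons(c, h(c)), cons(h(cons(cons(cons(cons(c, a), a), a), c)), c)))   [R2 at 2.1.2]
3. cons(c, cons(cons(c, h(c)), cons(h(cons(cons(cons(cons(c, a), a), a), c)), c)))  →  cons(c, cons(cons(c, 0), cons(h(cons(cons(cons(cons(c, a), a), a), c)), c)))   [R3 at 2.1.2]
4. cons(c, cons(cons(c, 0), cons(h(cons(cons(cons(cons(c, a), a), a), c)), c)))  →  cons(c, cons(cons(c, 0), cons(h(cons(cons(c, a), a)), c)))   [R2 at 2.2.1]
5. cons(c, cons(cons(c, 0), cons(h(cons(cons(c, a), a)), c)))  →  cons(c, cons(cons(c, 0), cons(h(c), c)))   [R2 at 2.2.1]
6. cons(c, cons(cons(c, 0), cons(h(c), c)))  →  cons(c, cons(cons(c, 0), cons(0, c)))   [R3 at 2.2.1]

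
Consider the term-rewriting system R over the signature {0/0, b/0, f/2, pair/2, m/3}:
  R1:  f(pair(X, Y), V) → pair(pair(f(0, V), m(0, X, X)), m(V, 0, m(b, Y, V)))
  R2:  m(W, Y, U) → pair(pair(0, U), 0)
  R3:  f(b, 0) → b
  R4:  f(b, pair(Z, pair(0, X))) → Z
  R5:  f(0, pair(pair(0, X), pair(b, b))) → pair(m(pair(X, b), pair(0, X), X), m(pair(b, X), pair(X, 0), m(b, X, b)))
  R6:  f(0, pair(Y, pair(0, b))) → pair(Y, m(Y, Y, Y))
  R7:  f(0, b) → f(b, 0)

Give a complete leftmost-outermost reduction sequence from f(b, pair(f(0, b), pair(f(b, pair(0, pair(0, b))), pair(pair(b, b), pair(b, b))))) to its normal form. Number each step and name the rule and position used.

1. f(b, pair(f(0, b), pair(f(b, pair(0, pair(0, b))), pair(pair(b, b), pair(b, b)))))  →  f(b, pair(f(b, 0), pair(f(b, pair(0, pair(0, b))), pair(pair(b, b), pair(b, b)))))   [R7 at 2.1]
2. f(b, pair(f(b, 0), pair(f(b, pair(0, pair(0, b))), pair(pair(b, b), pair(b, b)))))  →  f(b, pair(b, pair(f(b, pair(0, pair(0, b))), pair(pair(b, b), pair(b, b)))))   [R3 at 2.1]
3. f(b, pair(b, pair(f(b, pair(0, pair(0, b))), pair(pair(b, b), pair(b, b)))))  →  f(b, pair(b, pair(0, pair(pair(b, b), pair(b, b)))))   [R4 at 2.2.1]
4. f(b, pair(b, pair(0, pair(pair(b, b), pair(b, b)))))  →  b   [R4 at ε]

b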